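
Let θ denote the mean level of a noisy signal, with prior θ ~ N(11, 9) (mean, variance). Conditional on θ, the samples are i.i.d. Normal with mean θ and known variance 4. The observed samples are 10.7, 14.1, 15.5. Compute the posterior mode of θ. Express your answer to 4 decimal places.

n = 3; x̄ = (10.7 + 14.1 + 15.5)/3 = 40.3/3 = 403/30 ≈ 13.4333.
For a Normal prior and Normal likelihood with known variance, the posterior is Normal; its mode equals its mean, the precision-weighted average.
Prior precision 1/σ₀² = 1/9; data precision n/σ² = 3/4 = 0.75.
θ̂ = ((1/9)·11 + 0.75·(403/30)) / (1/9 + 0.75) = (4067/360)/(31/36) = 4067/310 ≈ 13.1194.

θ̂_MAP = 13.1194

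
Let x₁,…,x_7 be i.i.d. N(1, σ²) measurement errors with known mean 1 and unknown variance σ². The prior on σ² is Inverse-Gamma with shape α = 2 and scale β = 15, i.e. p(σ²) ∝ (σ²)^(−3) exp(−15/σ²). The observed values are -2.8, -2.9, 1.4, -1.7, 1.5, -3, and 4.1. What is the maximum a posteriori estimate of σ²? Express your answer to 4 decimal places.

σ̂²_MAP = 7.1508

Sum of squared deviations about the known mean: SS = (-2.8−1)² + (-2.9−1)² + (1.4−1)² + (-1.7−1)² + (1.5−1)² + (-3−1)² + (4.1−1)² = 62.96.
The Normal likelihood contributes (σ²)^(−n/2) exp(−SS/(2σ²)), so the posterior is Inverse-Gamma(α + n/2, β + SS/2) = Inverse-Gamma(5.5, 46.48).
The mode of Inverse-Gamma(a, b) is b/(a+1) = 46.48/6.5 ≈ 7.1508.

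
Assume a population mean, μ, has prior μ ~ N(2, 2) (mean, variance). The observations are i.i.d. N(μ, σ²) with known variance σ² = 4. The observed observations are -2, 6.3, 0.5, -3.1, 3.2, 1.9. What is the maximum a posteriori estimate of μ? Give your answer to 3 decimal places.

μ̂_MAP = 1.350

n = 6; x̄ = ((-2) + 6.3 + 0.5 + (-3.1) + 3.2 + 1.9)/6 = 6.8/6 = 17/15 ≈ 1.1333.
For a Normal prior and Normal likelihood with known variance, the posterior is Normal; its mode equals its mean, the precision-weighted average.
Prior precision 1/σ₀² = 1/2 = 0.5; data precision n/σ² = 6/4 = 1.5.
μ̂ = (0.5·2 + 1.5·(17/15)) / (0.5 + 1.5) = 2.7/2 = 1.350.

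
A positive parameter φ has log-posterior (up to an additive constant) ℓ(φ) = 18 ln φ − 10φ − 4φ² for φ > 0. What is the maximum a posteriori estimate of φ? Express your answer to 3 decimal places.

ℓ'(φ) = 18/φ − 10 − 8φ. Setting this to zero and multiplying by φ: 8φ² + 10φ − 18 = 0.
φ = (−10 + √(10² + 4·8·18)) / (2·8) = (−10 + √676) / 16 = (−10 + 26)/16 = 1.
ℓ''(φ) = −18/φ² − 8 < 0, confirming a maximum.

φ̂_MAP = 1.000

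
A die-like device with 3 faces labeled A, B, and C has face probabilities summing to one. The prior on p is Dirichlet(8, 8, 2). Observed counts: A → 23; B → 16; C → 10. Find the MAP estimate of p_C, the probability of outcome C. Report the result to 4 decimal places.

The posterior is Dirichlet(αᵢ + nᵢ) = Dirichlet(31, 24, 12).
For a Dirichlet(a₁,…,a_K) with all aᵢ > 1, the mode has j-th component (aⱼ − 1)/(Σaᵢ − K).
Here Σaᵢ = 67 and K = 3, so p_C = (12 − 1)/(67 − 3) = 11/64 ≈ 0.1719.

MAP estimate of p_C = 0.1719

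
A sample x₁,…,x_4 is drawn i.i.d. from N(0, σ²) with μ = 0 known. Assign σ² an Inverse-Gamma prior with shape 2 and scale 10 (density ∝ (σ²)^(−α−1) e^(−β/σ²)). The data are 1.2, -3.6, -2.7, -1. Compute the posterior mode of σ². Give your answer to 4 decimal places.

σ̂²_MAP = 4.2690

Sum of squared deviations about the known mean: SS = (1.2−0)² + (-3.6−0)² + (-2.7−0)² + (-1−0)² = 22.69.
The Normal likelihood contributes (σ²)^(−n/2) exp(−SS/(2σ²)), so the posterior is Inverse-Gamma(α + n/2, β + SS/2) = Inverse-Gamma(4, 21.345).
The mode of Inverse-Gamma(a, b) is b/(a+1) = 21.345/5 ≈ 4.2690.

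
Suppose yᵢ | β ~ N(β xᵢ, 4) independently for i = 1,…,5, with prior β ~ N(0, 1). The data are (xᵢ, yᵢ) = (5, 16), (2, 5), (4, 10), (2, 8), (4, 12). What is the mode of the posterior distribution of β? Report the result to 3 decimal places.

log p(β | y) = −Σ(yᵢ − βxᵢ)²/(2·4) − β²/(2·1) + const.
Setting the derivative to zero: Σxᵢ(yᵢ − βxᵢ)/4 − β/1 = 0, so β = Σxᵢyᵢ / (Σxᵢ² + σ²/τ²).
Σxᵢyᵢ = 5·16 + 2·5 + 4·10 + 2·8 + 4·12 = 194; Σxᵢ² = 65; σ²/τ² = 4.
β̂_MAP = 194 / (65 + 4) = 194/69 ≈ 2.812.

β̂_MAP = 2.812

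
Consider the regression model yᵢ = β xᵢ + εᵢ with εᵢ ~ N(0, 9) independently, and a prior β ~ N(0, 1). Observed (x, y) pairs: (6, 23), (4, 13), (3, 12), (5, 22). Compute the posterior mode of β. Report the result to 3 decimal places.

β̂_MAP = 3.537

log p(β | y) = −Σ(yᵢ − βxᵢ)²/(2·9) − β²/(2·1) + const.
Setting the derivative to zero: Σxᵢ(yᵢ − βxᵢ)/9 − β/1 = 0, so β = Σxᵢyᵢ / (Σxᵢ² + σ²/τ²).
Σxᵢyᵢ = 6·23 + 4·13 + 3·12 + 5·22 = 336; Σxᵢ² = 86; σ²/τ² = 9.
β̂_MAP = 336 / (86 + 9) = 336/95 ≈ 3.537.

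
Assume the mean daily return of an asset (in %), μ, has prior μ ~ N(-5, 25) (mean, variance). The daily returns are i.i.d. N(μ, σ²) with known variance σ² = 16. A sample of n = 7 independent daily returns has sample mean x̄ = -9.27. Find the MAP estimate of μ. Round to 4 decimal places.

n = 7, x̄ = -9.27.
For a Normal prior and Normal likelihood with known variance, the posterior is Normal; its mode equals its mean, the precision-weighted average.
Prior precision 1/σ₀² = 1/25 = 0.04; data precision n/σ² = 7/16 = 0.4375.
μ̂ = (0.04·(-5) + 0.4375·(-9.27)) / (0.04 + 0.4375) = (-4.255625)/0.4775 = -6809/764 ≈ -8.9123.

μ̂_MAP = -8.9123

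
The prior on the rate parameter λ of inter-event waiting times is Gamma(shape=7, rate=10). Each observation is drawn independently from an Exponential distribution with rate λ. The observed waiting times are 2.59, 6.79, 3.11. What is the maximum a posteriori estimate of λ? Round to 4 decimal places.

λ̂_MAP = 0.4002

The Exponential(rate=λ) likelihood is ∝ λ^n e^(−λΣtᵢ). Here n = 3 and Σtᵢ = 2.59 + 6.79 + 3.11 = 12.49.
Posterior ∝ λ^6e^(−10λ) · λ^3e^(−12.49λ) = λ^9e^(−22.49λ), i.e. Gamma(10, 22.49).
Mode = (a−1)/b = 9/22.49 ≈ 0.4002.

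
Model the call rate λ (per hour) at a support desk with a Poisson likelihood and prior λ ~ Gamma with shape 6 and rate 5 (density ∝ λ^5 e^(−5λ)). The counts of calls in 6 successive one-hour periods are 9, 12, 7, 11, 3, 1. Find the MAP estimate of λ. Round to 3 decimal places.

Σxᵢ = 9+12+7+11+3+1 = 43, with n = 6.
Posterior ∝ λ^5e^(−5λ) · λ^43e^(−6λ) = λ^48e^(−11λ), i.e. Gamma(shape=49, rate=11).
The mode of a Gamma(a, b) with a ≥ 1 (shape–rate) is (a−1)/b = 48/11 ≈ 4.364.

λ̂_MAP = 4.364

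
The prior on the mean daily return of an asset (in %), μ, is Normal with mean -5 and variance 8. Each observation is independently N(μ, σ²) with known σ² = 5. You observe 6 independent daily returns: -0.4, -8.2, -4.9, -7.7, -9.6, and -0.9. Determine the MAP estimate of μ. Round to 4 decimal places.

μ̂_MAP = -5.2566

n = 6; x̄ = ((-0.4) + (-8.2) + (-4.9) + (-7.7) + (-9.6) + (-0.9))/6 = -31.7/6 = -317/60 ≈ -5.2833.
For a Normal prior and Normal likelihood with known variance, the posterior is Normal; its mode equals its mean, the precision-weighted average.
Prior precision 1/σ₀² = 1/8 = 0.125; data precision n/σ² = 6/5 = 1.2.
μ̂ = (0.125·(-5) + 1.2·(-317/60)) / (0.125 + 1.2) = (-6.965)/1.325 = -1393/265 ≈ -5.2566.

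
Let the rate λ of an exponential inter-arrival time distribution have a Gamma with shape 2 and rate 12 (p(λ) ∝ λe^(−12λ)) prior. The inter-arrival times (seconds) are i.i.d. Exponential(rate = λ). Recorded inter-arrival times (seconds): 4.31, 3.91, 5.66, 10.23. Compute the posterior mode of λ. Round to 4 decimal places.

The Exponential(rate=λ) likelihood is ∝ λ^n e^(−λΣtᵢ). Here n = 4 and Σtᵢ = 4.31 + 3.91 + 5.66 + 10.23 = 24.11.
Posterior ∝ λe^(−12λ) · λ^4e^(−24.11λ) = λ^5e^(−36.11λ), i.e. Gamma(6, 36.11).
Mode = (a−1)/b = 5/36.11 ≈ 0.1385.

λ̂_MAP = 0.1385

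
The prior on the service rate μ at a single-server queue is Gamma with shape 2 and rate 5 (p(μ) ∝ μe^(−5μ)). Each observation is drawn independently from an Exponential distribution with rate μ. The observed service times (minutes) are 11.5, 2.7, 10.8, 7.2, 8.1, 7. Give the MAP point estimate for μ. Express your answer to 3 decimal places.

The Exponential(rate=μ) likelihood is ∝ μ^n e^(−μΣtᵢ). Here n = 6 and Σtᵢ = 11.5 + 2.7 + 10.8 + 7.2 + 8.1 + 7 = 47.3.
Posterior ∝ μe^(−5μ) · μ^6e^(−47.3μ) = μ^7e^(−52.3μ), i.e. Gamma(8, 52.3).
Mode = (a−1)/b = 7/52.3 ≈ 0.134.

μ̂_MAP = 0.134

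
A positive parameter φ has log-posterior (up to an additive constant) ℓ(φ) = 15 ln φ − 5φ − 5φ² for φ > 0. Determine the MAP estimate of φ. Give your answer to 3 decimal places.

φ̂_MAP = 1.000

ℓ'(φ) = 15/φ − 5 − 10φ. Setting this to zero and multiplying by φ: 10φ² + 5φ − 15 = 0.
φ = (−5 + √(5² + 4·10·15)) / (2·10) = (−5 + √625) / 20 = (−5 + 25)/20 = 1.
ℓ''(φ) = −15/φ² − 10 < 0, confirming a maximum.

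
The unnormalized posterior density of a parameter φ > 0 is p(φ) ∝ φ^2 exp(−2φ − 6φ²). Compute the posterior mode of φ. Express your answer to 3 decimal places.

ℓ'(φ) = 2/φ − 2 − 12φ. Setting this to zero and multiplying by φ: 12φ² + 2φ − 2 = 0.
φ = (−2 + √(2² + 4·12·2)) / (2·12) = (−2 + √100) / 24 = (−2 + 10)/24 = 1/3.
ℓ''(φ) = −2/φ² − 12 < 0, confirming a maximum.

φ̂_MAP = 0.333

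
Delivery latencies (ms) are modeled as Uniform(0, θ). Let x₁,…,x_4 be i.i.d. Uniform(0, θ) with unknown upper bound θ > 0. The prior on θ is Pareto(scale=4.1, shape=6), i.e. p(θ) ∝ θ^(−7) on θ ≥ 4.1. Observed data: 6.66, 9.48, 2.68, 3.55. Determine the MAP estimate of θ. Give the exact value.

θ̂_MAP = 9.48

The Uniform(0, θ) likelihood is θ^(−n) for θ ≥ max(xᵢ), zero otherwise. Here max(xᵢ) = 9.48.
Posterior ∝ θ^(−7) · θ^(−4) = θ^(−11) on θ ≥ max(4.1, 9.48) = 9.48.
This density is strictly decreasing in θ, so the posterior mode lies at the lower boundary of the support.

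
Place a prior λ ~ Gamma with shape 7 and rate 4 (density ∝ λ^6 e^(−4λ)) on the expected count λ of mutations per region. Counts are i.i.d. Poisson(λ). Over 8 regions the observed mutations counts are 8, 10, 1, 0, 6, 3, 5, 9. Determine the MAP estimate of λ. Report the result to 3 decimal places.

λ̂_MAP = 4.000

Σxᵢ = 8+10+1+0+6+3+5+9 = 42, with n = 8.
Posterior ∝ λ^6e^(−4λ) · λ^42e^(−8λ) = λ^48e^(−12λ), i.e. Gamma(shape=49, rate=12).
The mode of a Gamma(a, b) with a ≥ 1 (shape–rate) is (a−1)/b = 48/12 ≈ 4.000.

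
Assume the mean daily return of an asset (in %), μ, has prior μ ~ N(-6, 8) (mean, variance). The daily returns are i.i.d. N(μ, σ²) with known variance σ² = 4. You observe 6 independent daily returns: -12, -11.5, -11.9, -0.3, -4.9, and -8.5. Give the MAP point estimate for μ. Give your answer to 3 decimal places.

n = 6; x̄ = ((-12) + (-11.5) + (-11.9) + (-0.3) + (-4.9) + (-8.5))/6 = -49.1/6 = -491/60 ≈ -8.1833.
For a Normal prior and Normal likelihood with known variance, the posterior is Normal; its mode equals its mean, the precision-weighted average.
Prior precision 1/σ₀² = 1/8 = 0.125; data precision n/σ² = 6/4 = 1.5.
μ̂ = (0.125·(-6) + 1.5·(-491/60)) / (0.125 + 1.5) = (-13.025)/1.625 = -521/65 ≈ -8.015.

μ̂_MAP = -8.015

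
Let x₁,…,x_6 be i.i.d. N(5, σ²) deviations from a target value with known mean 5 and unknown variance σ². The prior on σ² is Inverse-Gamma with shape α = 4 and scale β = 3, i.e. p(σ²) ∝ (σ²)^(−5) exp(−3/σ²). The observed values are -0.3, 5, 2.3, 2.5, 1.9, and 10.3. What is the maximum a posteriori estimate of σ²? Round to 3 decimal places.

Sum of squared deviations about the known mean: SS = (-0.3−5)² + (5−5)² + (2.3−5)² + (2.5−5)² + (1.9−5)² + (10.3−5)² = 79.33.
The Normal likelihood contributes (σ²)^(−n/2) exp(−SS/(2σ²)), so the posterior is Inverse-Gamma(α + n/2, β + SS/2) = Inverse-Gamma(7, 42.665).
The mode of Inverse-Gamma(a, b) is b/(a+1) = 42.665/8 ≈ 5.333.

σ̂²_MAP = 5.333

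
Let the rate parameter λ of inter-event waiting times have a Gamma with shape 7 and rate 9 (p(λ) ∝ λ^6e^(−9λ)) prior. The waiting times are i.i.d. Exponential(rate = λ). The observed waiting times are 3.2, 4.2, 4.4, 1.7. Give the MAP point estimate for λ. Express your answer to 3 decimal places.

λ̂_MAP = 0.444

The Exponential(rate=λ) likelihood is ∝ λ^n e^(−λΣtᵢ). Here n = 4 and Σtᵢ = 3.2 + 4.2 + 4.4 + 1.7 = 13.5.
Posterior ∝ λ^6e^(−9λ) · λ^4e^(−13.5λ) = λ^10e^(−22.5λ), i.e. Gamma(11, 22.5).
Mode = (a−1)/b = 10/22.5 ≈ 0.444.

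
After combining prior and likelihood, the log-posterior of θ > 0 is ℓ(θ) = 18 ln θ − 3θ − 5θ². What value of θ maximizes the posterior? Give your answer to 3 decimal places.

ℓ'(θ) = 18/θ − 3 − 10θ. Setting this to zero and multiplying by θ: 10θ² + 3θ − 18 = 0.
θ = (−3 + √(3² + 4·10·18)) / (2·10) = (−3 + √729) / 20 = (−3 + 27)/20 = 6/5.
ℓ''(θ) = −18/θ² − 10 < 0, confirming a maximum.

θ̂_MAP = 1.200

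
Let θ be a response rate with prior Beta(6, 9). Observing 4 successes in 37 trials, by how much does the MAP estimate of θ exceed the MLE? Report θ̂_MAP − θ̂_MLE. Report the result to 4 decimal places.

Posterior is Beta(10, 42); MAP = (10−1)/(52−2) = 9/50 ≈ 0.18000.
MLE ignores the prior: θ̂_MLE = k/n = 4/37 ≈ 0.10811.
Difference = 9/50 − 4/37 = 133/1850 ≈ 0.0719.

MAP − MLE = 0.0719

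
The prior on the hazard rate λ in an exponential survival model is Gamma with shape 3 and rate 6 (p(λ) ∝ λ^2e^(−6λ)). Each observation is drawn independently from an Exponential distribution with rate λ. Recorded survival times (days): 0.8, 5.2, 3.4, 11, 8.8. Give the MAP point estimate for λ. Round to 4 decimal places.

The Exponential(rate=λ) likelihood is ∝ λ^n e^(−λΣtᵢ). Here n = 5 and Σtᵢ = 0.8 + 5.2 + 3.4 + 11 + 8.8 = 29.2.
Posterior ∝ λ^2e^(−6λ) · λ^5e^(−29.2λ) = λ^7e^(−35.2λ), i.e. Gamma(8, 35.2).
Mode = (a−1)/b = 7/35.2 ≈ 0.1989.

λ̂_MAP = 0.1989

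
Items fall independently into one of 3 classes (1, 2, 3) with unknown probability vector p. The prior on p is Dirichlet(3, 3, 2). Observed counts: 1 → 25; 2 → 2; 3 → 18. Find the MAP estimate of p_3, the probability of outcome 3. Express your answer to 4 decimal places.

MAP estimate: 0.3800

The posterior is Dirichlet(αᵢ + nᵢ) = Dirichlet(28, 5, 20).
For a Dirichlet(a₁,…,a_K) with all aᵢ > 1, the mode has j-th component (aⱼ − 1)/(Σaᵢ − K).
Here Σaᵢ = 53 and K = 3, so p_3 = (20 − 1)/(53 − 3) = 19/50 ≈ 0.3800.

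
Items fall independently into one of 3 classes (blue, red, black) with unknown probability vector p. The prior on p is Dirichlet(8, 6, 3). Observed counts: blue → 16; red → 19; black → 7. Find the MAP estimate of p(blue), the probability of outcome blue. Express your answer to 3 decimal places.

The posterior is Dirichlet(αᵢ + nᵢ) = Dirichlet(24, 25, 10).
For a Dirichlet(a₁,…,a_K) with all aᵢ > 1, the mode has j-th component (aⱼ − 1)/(Σaᵢ − K).
Here Σaᵢ = 59 and K = 3, so p(blue) = (24 − 1)/(59 − 3) = 23/56 ≈ 0.411.

MAP estimate of p(blue) = 0.411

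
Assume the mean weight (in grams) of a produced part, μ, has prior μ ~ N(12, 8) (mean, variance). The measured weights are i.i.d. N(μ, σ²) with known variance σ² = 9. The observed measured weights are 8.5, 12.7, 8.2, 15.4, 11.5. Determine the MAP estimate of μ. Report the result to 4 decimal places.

μ̂_MAP = 11.3959

n = 5; x̄ = (8.5 + 12.7 + 8.2 + 15.4 + 11.5)/5 = 56.3/5 = 11.26.
For a Normal prior and Normal likelihood with known variance, the posterior is Normal; its mode equals its mean, the precision-weighted average.
Prior precision 1/σ₀² = 1/8 = 0.125; data precision n/σ² = 5/9.
μ̂ = (0.125·12 + (5/9)·11.26) / (0.125 + 5/9) = (349/45)/(49/72) = 2792/245 ≈ 11.3959.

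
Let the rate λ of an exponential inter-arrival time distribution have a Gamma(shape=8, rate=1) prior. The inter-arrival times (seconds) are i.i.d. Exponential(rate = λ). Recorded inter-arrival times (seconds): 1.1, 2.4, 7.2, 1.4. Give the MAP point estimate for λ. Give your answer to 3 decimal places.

λ̂_MAP = 0.840

The Exponential(rate=λ) likelihood is ∝ λ^n e^(−λΣtᵢ). Here n = 4 and Σtᵢ = 1.1 + 2.4 + 7.2 + 1.4 = 12.1.
Posterior ∝ λ^7e^(−1λ) · λ^4e^(−12.1λ) = λ^11e^(−13.1λ), i.e. Gamma(12, 13.1).
Mode = (a−1)/b = 11/13.1 ≈ 0.840.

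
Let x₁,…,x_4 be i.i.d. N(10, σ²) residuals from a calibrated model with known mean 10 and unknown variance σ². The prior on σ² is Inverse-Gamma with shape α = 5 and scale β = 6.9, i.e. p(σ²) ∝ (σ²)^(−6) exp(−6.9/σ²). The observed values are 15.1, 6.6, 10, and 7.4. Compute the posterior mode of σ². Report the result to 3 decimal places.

Sum of squared deviations about the known mean: SS = (15.1−10)² + (6.6−10)² + (10−10)² + (7.4−10)² = 44.33.
The Normal likelihood contributes (σ²)^(−n/2) exp(−SS/(2σ²)), so the posterior is Inverse-Gamma(α + n/2, β + SS/2) = Inverse-Gamma(7, 29.065).
The mode of Inverse-Gamma(a, b) is b/(a+1) = 29.065/8 ≈ 3.633.

σ̂²_MAP = 3.633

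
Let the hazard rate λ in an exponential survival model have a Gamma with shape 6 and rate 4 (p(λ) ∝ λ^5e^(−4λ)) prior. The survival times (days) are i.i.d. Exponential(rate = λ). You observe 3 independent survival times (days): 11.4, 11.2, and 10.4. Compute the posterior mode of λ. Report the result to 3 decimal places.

The Exponential(rate=λ) likelihood is ∝ λ^n e^(−λΣtᵢ). Here n = 3 and Σtᵢ = 11.4 + 11.2 + 10.4 = 33.
Posterior ∝ λ^5e^(−4λ) · λ^3e^(−33λ) = λ^8e^(−37λ), i.e. Gamma(9, 37).
Mode = (a−1)/b = 8/37 ≈ 0.216.

λ̂_MAP = 0.216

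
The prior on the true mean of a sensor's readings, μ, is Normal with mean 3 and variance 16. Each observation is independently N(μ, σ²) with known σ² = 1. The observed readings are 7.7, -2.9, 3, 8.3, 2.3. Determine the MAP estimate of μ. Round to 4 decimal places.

μ̂_MAP = 3.6716

n = 5; x̄ = (7.7 + (-2.9) + 3 + 8.3 + 2.3)/5 = 18.4/5 = 3.68.
For a Normal prior and Normal likelihood with known variance, the posterior is Normal; its mode equals its mean, the precision-weighted average.
Prior precision 1/σ₀² = 1/16 = 0.0625; data precision n/σ² = 5/1 = 5.
μ̂ = (0.0625·3 + 5·3.68) / (0.0625 + 5) = 18.5875/5.0625 = 1487/405 ≈ 3.6716.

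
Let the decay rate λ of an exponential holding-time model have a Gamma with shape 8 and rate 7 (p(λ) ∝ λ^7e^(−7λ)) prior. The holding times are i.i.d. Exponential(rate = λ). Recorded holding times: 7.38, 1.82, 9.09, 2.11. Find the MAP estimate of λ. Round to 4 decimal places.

λ̂_MAP = 0.4015

The Exponential(rate=λ) likelihood is ∝ λ^n e^(−λΣtᵢ). Here n = 4 and Σtᵢ = 7.38 + 1.82 + 9.09 + 2.11 = 20.40.
Posterior ∝ λ^7e^(−7λ) · λ^4e^(−20.40λ) = λ^11e^(−27.40λ), i.e. Gamma(12, 27.40).
Mode = (a−1)/b = 11/27.40 ≈ 0.4015.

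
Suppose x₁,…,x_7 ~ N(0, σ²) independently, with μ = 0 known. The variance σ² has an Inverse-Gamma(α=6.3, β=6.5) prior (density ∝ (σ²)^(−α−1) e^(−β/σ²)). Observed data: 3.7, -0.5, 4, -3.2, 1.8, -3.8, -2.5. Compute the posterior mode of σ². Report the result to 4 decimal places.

Sum of squared deviations about the known mean: SS = (3.7−0)² + (-0.5−0)² + (4−0)² + (-3.2−0)² + (1.8−0)² + (-3.8−0)² + (-2.5−0)² = 64.11.
The Normal likelihood contributes (σ²)^(−n/2) exp(−SS/(2σ²)), so the posterior is Inverse-Gamma(α + n/2, β + SS/2) = Inverse-Gamma(9.8, 38.555).
The mode of Inverse-Gamma(a, b) is b/(a+1) = 38.555/10.8 ≈ 3.5699.

σ̂²_MAP = 3.5699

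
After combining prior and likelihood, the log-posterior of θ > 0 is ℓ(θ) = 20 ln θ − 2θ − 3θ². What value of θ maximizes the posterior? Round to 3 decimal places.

θ̂_MAP = 1.667

ℓ'(θ) = 20/θ − 2 − 6θ. Setting this to zero and multiplying by θ: 6θ² + 2θ − 20 = 0.
θ = (−2 + √(2² + 4·6·20)) / (2·6) = (−2 + √484) / 12 = (−2 + 22)/12 = 5/3.
ℓ''(θ) = −20/θ² − 6 < 0, confirming a maximum.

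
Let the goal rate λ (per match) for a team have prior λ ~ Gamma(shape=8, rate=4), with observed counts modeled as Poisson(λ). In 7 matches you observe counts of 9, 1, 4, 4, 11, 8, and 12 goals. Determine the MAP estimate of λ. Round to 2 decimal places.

Σxᵢ = 9+1+4+4+11+8+12 = 49, with n = 7.
Posterior ∝ λ^7e^(−4λ) · λ^49e^(−7λ) = λ^56e^(−11λ), i.e. Gamma(shape=57, rate=11).
The mode of a Gamma(a, b) with a ≥ 1 (shape–rate) is (a−1)/b = 56/11 ≈ 5.09.

λ̂_MAP = 5.09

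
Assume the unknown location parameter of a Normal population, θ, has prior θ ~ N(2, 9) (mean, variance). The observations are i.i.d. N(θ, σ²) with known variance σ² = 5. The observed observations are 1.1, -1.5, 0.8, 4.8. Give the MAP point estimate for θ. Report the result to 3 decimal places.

θ̂_MAP = 1.385

n = 4; x̄ = (1.1 + (-1.5) + 0.8 + 4.8)/4 = 5.2/4 = 1.3.
For a Normal prior and Normal likelihood with known variance, the posterior is Normal; its mode equals its mean, the precision-weighted average.
Prior precision 1/σ₀² = 1/9; data precision n/σ² = 4/5 = 0.8.
θ̂ = ((1/9)·2 + 0.8·1.3) / (1/9 + 0.8) = (284/225)/(41/45) = 284/205 ≈ 1.385.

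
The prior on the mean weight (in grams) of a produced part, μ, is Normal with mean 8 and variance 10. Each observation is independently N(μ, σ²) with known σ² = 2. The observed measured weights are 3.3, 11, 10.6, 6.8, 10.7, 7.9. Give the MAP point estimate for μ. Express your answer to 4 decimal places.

n = 6; x̄ = (3.3 + 11 + 10.6 + 6.8 + 10.7 + 7.9)/6 = 50.3/6 = 503/60 ≈ 8.3833.
For a Normal prior and Normal likelihood with known variance, the posterior is Normal; its mode equals its mean, the precision-weighted average.
Prior precision 1/σ₀² = 1/10 = 0.1; data precision n/σ² = 6/2 = 3.
μ̂ = (0.1·8 + 3·(503/60)) / (0.1 + 3) = 25.95/3.1 = 519/62 ≈ 8.3710.

μ̂_MAP = 8.3710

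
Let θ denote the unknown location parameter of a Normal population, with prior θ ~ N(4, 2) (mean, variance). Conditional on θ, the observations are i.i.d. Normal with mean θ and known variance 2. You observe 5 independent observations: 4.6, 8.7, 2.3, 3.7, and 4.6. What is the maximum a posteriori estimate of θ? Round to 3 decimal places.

θ̂_MAP = 4.650

n = 5; x̄ = (4.6 + 8.7 + 2.3 + 3.7 + 4.6)/5 = 23.9/5 = 4.78.
For a Normal prior and Normal likelihood with known variance, the posterior is Normal; its mode equals its mean, the precision-weighted average.
Prior precision 1/σ₀² = 1/2 = 0.5; data precision n/σ² = 5/2 = 2.5.
θ̂ = (0.5·4 + 2.5·4.78) / (0.5 + 2.5) = 13.95/3 = 4.650.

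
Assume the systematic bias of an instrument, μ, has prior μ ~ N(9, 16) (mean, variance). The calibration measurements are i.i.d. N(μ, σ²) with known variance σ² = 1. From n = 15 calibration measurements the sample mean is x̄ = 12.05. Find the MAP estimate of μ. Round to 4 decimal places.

n = 15, x̄ = 12.05.
For a Normal prior and Normal likelihood with known variance, the posterior is Normal; its mode equals its mean, the precision-weighted average.
Prior precision 1/σ₀² = 1/16 = 0.0625; data precision n/σ² = 15/1 = 15.
μ̂ = (0.0625·9 + 15·12.05) / (0.0625 + 15) = 181.3125/15.0625 = 2901/241 ≈ 12.0373.

μ̂_MAP = 12.0373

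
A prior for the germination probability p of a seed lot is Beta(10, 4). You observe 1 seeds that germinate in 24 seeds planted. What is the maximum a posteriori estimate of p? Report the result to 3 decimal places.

Prior: Beta(10, 4).
Data: 1 success in 24 trials. The binomial likelihood contributes p(1−p)^23, so the posterior is Beta(10+1, 4+23) = Beta(11, 27).
For Beta(a, b) with a, b > 1 the mode is (a−1)/(a+b−2) = 10/36 ≈ 0.278.

p̂_MAP = 0.278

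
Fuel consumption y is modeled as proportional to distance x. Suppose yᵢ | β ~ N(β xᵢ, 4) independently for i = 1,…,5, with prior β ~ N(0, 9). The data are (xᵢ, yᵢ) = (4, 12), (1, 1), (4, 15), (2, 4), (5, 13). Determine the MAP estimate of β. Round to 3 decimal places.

log p(β | y) = −Σ(yᵢ − βxᵢ)²/(2·4) − β²/(2·9) + const.
Setting the derivative to zero: Σxᵢ(yᵢ − βxᵢ)/4 − β/9 = 0, so β = Σxᵢyᵢ / (Σxᵢ² + σ²/τ²).
Σxᵢyᵢ = 4·12 + 1·1 + 4·15 + 2·4 + 5·13 = 182; Σxᵢ² = 62; σ²/τ² = 4/9.
β̂_MAP = 182 / (62 + 4/9) = 182/(562/9) = 819/281 ≈ 2.915.

β̂_MAP = 2.915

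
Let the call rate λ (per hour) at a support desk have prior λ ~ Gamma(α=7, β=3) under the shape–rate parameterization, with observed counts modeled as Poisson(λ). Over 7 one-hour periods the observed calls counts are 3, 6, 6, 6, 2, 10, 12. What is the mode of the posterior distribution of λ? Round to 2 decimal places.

Σxᵢ = 3+6+6+6+2+10+12 = 45, with n = 7.
Posterior ∝ λ^6e^(−3λ) · λ^45e^(−7λ) = λ^51e^(−10λ), i.e. Gamma(shape=52, rate=10).
The mode of a Gamma(a, b) with a ≥ 1 (shape–rate) is (a−1)/b = 51/10 ≈ 5.10.

λ̂_MAP = 5.10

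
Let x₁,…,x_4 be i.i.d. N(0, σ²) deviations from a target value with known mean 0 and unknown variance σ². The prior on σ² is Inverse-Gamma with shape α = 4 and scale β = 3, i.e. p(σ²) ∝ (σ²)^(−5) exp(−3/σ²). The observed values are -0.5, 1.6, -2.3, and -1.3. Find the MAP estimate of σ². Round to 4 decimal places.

Sum of squared deviations about the known mean: SS = (-0.5−0)² + (1.6−0)² + (-2.3−0)² + (-1.3−0)² = 9.79.
The Normal likelihood contributes (σ²)^(−n/2) exp(−SS/(2σ²)), so the posterior is Inverse-Gamma(α + n/2, β + SS/2) = Inverse-Gamma(6, 7.895).
The mode of Inverse-Gamma(a, b) is b/(a+1) = 7.895/7 ≈ 1.1279.

σ̂²_MAP = 1.1279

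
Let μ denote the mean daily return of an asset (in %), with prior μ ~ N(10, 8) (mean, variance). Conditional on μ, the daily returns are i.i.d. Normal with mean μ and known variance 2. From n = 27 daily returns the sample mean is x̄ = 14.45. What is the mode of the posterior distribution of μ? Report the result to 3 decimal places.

μ̂_MAP = 14.409

n = 27, x̄ = 14.45.
For a Normal prior and Normal likelihood with known variance, the posterior is Normal; its mode equals its mean, the precision-weighted average.
Prior precision 1/σ₀² = 1/8 = 0.125; data precision n/σ² = 27/2 = 13.5.
μ̂ = (0.125·10 + 13.5·14.45) / (0.125 + 13.5) = 196.325/13.625 = 7853/545 ≈ 14.409.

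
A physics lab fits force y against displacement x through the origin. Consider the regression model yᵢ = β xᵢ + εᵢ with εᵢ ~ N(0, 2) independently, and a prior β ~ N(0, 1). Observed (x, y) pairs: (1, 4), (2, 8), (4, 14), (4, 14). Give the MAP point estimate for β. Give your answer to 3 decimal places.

log p(β | y) = −Σ(yᵢ − βxᵢ)²/(2·2) − β²/(2·1) + const.
Setting the derivative to zero: Σxᵢ(yᵢ − βxᵢ)/2 − β/1 = 0, so β = Σxᵢyᵢ / (Σxᵢ² + σ²/τ²).
Σxᵢyᵢ = 1·4 + 2·8 + 4·14 + 4·14 = 132; Σxᵢ² = 37; σ²/τ² = 2.
β̂_MAP = 132 / (37 + 2) = 132/39 ≈ 3.385.

β̂_MAP = 3.385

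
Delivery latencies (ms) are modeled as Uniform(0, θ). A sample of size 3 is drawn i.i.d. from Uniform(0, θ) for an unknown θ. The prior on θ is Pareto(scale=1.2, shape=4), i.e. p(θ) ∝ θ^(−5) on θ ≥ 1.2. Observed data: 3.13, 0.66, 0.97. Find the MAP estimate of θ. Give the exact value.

The Uniform(0, θ) likelihood is θ^(−n) for θ ≥ max(xᵢ), zero otherwise. Here max(xᵢ) = 3.13.
Posterior ∝ θ^(−5) · θ^(−3) = θ^(−8) on θ ≥ max(1.2, 3.13) = 3.13.
This density is strictly decreasing in θ, so the posterior mode lies at the lower boundary of the support.

θ̂_MAP = 3.13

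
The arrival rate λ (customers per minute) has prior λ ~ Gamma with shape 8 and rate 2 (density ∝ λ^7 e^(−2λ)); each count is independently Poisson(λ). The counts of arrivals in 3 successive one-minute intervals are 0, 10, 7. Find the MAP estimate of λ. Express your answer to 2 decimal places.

Σxᵢ = 0+10+7 = 17, with n = 3.
Posterior ∝ λ^7e^(−2λ) · λ^17e^(−3λ) = λ^24e^(−5λ), i.e. Gamma(shape=25, rate=5).
The mode of a Gamma(a, b) with a ≥ 1 (shape–rate) is (a−1)/b = 24/5 ≈ 4.80.

λ̂_MAP = 4.80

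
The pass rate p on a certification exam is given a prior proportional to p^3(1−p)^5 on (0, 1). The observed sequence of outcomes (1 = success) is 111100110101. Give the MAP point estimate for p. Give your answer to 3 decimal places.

p̂_MAP = 0.550

The prior density ∝ p^3(1−p)^5 is the kernel of Beta(4, 6).
Data: 8 successes in 12 trials (from the sequence). The binomial likelihood contributes p^8(1−p)^4, so the posterior is Beta(4+8, 6+4) = Beta(12, 10).
For Beta(a, b) with a, b > 1 the mode is (a−1)/(a+b−2) = 11/20 ≈ 0.550.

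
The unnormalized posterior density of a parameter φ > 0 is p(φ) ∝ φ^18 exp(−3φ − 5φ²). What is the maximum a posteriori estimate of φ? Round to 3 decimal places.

φ̂_MAP = 1.200

ℓ'(φ) = 18/φ − 3 − 10φ. Setting this to zero and multiplying by φ: 10φ² + 3φ − 18 = 0.
φ = (−3 + √(3² + 4·10·18)) / (2·10) = (−3 + √729) / 20 = (−3 + 27)/20 = 6/5.
ℓ''(φ) = −18/φ² − 10 < 0, confirming a maximum.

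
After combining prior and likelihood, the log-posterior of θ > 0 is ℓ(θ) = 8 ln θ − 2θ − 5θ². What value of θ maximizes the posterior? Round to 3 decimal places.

θ̂_MAP = 0.800

ℓ'(θ) = 8/θ − 2 − 10θ. Setting this to zero and multiplying by θ: 10θ² + 2θ − 8 = 0.
θ = (−2 + √(2² + 4·10·8)) / (2·10) = (−2 + √324) / 20 = (−2 + 18)/20 = 4/5.
ℓ''(θ) = −8/θ² − 10 < 0, confirming a maximum.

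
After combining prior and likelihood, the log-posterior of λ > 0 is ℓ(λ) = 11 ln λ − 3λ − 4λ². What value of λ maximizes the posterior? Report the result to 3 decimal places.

λ̂_MAP = 1.000

ℓ'(λ) = 11/λ − 3 − 8λ. Setting this to zero and multiplying by λ: 8λ² + 3λ − 11 = 0.
λ = (−3 + √(3² + 4·8·11)) / (2·8) = (−3 + √361) / 16 = (−3 + 19)/16 = 1.
ℓ''(λ) = −11/λ² − 8 < 0, confirming a maximum.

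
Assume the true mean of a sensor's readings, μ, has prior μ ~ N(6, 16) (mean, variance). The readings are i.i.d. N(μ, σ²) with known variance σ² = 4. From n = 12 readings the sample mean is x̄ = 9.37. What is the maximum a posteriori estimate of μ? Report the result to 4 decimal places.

μ̂_MAP = 9.3012

n = 12, x̄ = 9.37.
For a Normal prior and Normal likelihood with known variance, the posterior is Normal; its mode equals its mean, the precision-weighted average.
Prior precision 1/σ₀² = 1/16 = 0.0625; data precision n/σ² = 12/4 = 3.
μ̂ = (0.0625·6 + 3·9.37) / (0.0625 + 3) = 28.485/3.0625 = 11394/1225 ≈ 9.3012.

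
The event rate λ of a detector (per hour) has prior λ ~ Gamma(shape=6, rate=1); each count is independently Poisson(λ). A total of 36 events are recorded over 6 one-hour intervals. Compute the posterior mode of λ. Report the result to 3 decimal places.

λ̂_MAP = 5.857

Σxᵢ = 36, n = 6.
Posterior ∝ λ^5e^(−1λ) · λ^36e^(−6λ) = λ^41e^(−7λ), i.e. Gamma(shape=42, rate=7).
The mode of a Gamma(a, b) with a ≥ 1 (shape–rate) is (a−1)/b = 41/7 ≈ 5.857.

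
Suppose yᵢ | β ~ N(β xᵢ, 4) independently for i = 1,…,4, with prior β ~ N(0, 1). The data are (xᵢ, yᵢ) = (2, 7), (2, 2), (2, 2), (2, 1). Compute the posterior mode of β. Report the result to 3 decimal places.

log p(β | y) = −Σ(yᵢ − βxᵢ)²/(2·4) − β²/(2·1) + const.
Setting the derivative to zero: Σxᵢ(yᵢ − βxᵢ)/4 − β/1 = 0, so β = Σxᵢyᵢ / (Σxᵢ² + σ²/τ²).
Σxᵢyᵢ = 2·7 + 2·2 + 2·2 + 2·1 = 24; Σxᵢ² = 16; σ²/τ² = 4.
β̂_MAP = 24 / (16 + 4) = 24/20 ≈ 1.200.

β̂_MAP = 1.200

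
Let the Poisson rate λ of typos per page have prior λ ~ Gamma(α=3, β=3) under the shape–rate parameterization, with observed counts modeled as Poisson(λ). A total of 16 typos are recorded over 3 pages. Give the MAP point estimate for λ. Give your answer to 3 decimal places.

Σxᵢ = 16, n = 3.
Posterior ∝ λ^2e^(−3λ) · λ^16e^(−3λ) = λ^18e^(−6λ), i.e. Gamma(shape=19, rate=6).
The mode of a Gamma(a, b) with a ≥ 1 (shape–rate) is (a−1)/b = 18/6 ≈ 3.000.

λ̂_MAP = 3.000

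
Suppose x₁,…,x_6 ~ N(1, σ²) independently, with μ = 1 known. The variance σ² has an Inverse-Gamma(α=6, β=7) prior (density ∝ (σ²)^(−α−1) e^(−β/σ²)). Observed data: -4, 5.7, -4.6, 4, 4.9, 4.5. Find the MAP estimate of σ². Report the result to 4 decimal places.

σ̂²_MAP = 6.4455

Sum of squared deviations about the known mean: SS = (-4−1)² + (5.7−1)² + (-4.6−1)² + (4−1)² + (4.9−1)² + (4.5−1)² = 114.91.
The Normal likelihood contributes (σ²)^(−n/2) exp(−SS/(2σ²)), so the posterior is Inverse-Gamma(α + n/2, β + SS/2) = Inverse-Gamma(9, 64.455).
The mode of Inverse-Gamma(a, b) is b/(a+1) = 64.455/10 ≈ 6.4455.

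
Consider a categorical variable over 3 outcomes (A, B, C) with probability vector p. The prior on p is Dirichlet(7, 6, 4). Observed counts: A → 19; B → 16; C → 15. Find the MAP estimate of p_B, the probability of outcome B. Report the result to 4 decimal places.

MAP estimate of p_B = 0.3281

The posterior is Dirichlet(αᵢ + nᵢ) = Dirichlet(26, 22, 19).
For a Dirichlet(a₁,…,a_K) with all aᵢ > 1, the mode has j-th component (aⱼ − 1)/(Σaᵢ − K).
Here Σaᵢ = 67 and K = 3, so p_B = (22 − 1)/(67 − 3) = 21/64 ≈ 0.3281.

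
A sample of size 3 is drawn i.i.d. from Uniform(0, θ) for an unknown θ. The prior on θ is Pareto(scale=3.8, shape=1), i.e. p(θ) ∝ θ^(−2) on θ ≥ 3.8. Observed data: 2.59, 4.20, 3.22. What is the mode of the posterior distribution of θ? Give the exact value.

The Uniform(0, θ) likelihood is θ^(−n) for θ ≥ max(xᵢ), zero otherwise. Here max(xᵢ) = 4.20.
Posterior ∝ θ^(−2) · θ^(−3) = θ^(−5) on θ ≥ max(3.8, 4.20) = 4.20.
This density is strictly decreasing in θ, so the posterior mode lies at the lower boundary of the support.

θ̂_MAP = 4.20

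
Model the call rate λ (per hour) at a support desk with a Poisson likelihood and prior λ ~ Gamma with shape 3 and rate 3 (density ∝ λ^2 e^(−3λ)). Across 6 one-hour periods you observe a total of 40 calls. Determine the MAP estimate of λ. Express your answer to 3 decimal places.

Σxᵢ = 40, n = 6.
Posterior ∝ λ^2e^(−3λ) · λ^40e^(−6λ) = λ^42e^(−9λ), i.e. Gamma(shape=43, rate=9).
The mode of a Gamma(a, b) with a ≥ 1 (shape–rate) is (a−1)/b = 42/9 ≈ 4.667.

λ̂_MAP = 4.667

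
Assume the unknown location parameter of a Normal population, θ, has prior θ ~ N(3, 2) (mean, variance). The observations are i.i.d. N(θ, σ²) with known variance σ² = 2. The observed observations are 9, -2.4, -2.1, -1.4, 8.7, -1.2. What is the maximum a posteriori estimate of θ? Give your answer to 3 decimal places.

n = 6; x̄ = (9 + (-2.4) + (-2.1) + (-1.4) + 8.7 + (-1.2))/6 = 10.6/6 = 53/30 ≈ 1.7667.
For a Normal prior and Normal likelihood with known variance, the posterior is Normal; its mode equals its mean, the precision-weighted average.
Prior precision 1/σ₀² = 1/2 = 0.5; data precision n/σ² = 6/2 = 3.
θ̂ = (0.5·3 + 3·(53/30)) / (0.5 + 3) = 6.8/3.5 = 68/35 ≈ 1.943.

θ̂_MAP = 1.943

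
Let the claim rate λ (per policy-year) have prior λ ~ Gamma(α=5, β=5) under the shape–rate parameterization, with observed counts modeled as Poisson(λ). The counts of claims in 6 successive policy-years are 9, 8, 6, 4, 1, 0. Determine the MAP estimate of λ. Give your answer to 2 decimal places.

λ̂_MAP = 2.91

Σxᵢ = 9+8+6+4+1+0 = 28, with n = 6.
Posterior ∝ λ^4e^(−5λ) · λ^28e^(−6λ) = λ^32e^(−11λ), i.e. Gamma(shape=33, rate=11).
The mode of a Gamma(a, b) with a ≥ 1 (shape–rate) is (a−1)/b = 32/11 ≈ 2.91.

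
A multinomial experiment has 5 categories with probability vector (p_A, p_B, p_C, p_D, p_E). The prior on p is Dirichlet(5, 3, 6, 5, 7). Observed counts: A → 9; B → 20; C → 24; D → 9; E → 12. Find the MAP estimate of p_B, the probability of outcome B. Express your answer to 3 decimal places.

The posterior is Dirichlet(αᵢ + nᵢ) = Dirichlet(14, 23, 30, 14, 19).
For a Dirichlet(a₁,…,a_K) with all aᵢ > 1, the mode has j-th component (aⱼ − 1)/(Σaᵢ − K).
Here Σaᵢ = 100 and K = 5, so p_B = (23 − 1)/(100 − 5) = 22/95 ≈ 0.232.

MAP estimate of p_B = 0.232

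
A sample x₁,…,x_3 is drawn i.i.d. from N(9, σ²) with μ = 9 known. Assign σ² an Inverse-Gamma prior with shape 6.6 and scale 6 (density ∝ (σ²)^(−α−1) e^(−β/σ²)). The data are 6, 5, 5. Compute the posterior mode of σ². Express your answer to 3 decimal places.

Sum of squared deviations about the known mean: SS = (6−9)² + (5−9)² + (5−9)² = 41.
The Normal likelihood contributes (σ²)^(−n/2) exp(−SS/(2σ²)), so the posterior is Inverse-Gamma(α + n/2, β + SS/2) = Inverse-Gamma(8.1, 26.5).
The mode of Inverse-Gamma(a, b) is b/(a+1) = 26.5/9.1 ≈ 2.912.

σ̂²_MAP = 2.912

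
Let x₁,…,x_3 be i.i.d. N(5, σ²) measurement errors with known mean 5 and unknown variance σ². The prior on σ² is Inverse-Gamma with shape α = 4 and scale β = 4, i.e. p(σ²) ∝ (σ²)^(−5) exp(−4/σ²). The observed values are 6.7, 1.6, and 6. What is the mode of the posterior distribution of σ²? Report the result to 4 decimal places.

σ̂²_MAP = 1.8038

Sum of squared deviations about the known mean: SS = (6.7−5)² + (1.6−5)² + (6−5)² = 15.45.
The Normal likelihood contributes (σ²)^(−n/2) exp(−SS/(2σ²)), so the posterior is Inverse-Gamma(α + n/2, β + SS/2) = Inverse-Gamma(5.5, 11.725).
The mode of Inverse-Gamma(a, b) is b/(a+1) = 11.725/6.5 ≈ 1.8038.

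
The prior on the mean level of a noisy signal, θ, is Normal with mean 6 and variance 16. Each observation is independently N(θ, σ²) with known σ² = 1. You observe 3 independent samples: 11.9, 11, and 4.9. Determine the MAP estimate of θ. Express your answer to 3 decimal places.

n = 3; x̄ = (11.9 + 11 + 4.9)/3 = 27.8/3 = 139/15 ≈ 9.2667.
For a Normal prior and Normal likelihood with known variance, the posterior is Normal; its mode equals its mean, the precision-weighted average.
Prior precision 1/σ₀² = 1/16 = 0.0625; data precision n/σ² = 3/1 = 3.
θ̂ = (0.0625·6 + 3·(139/15)) / (0.0625 + 3) = 28.175/3.0625 = 9.200.

θ̂_MAP = 9.200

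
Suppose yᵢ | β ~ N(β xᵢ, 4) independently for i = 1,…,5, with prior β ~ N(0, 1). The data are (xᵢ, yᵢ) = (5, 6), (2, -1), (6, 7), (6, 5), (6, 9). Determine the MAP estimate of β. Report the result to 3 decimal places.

β̂_MAP = 1.092

log p(β | y) = −Σ(yᵢ − βxᵢ)²/(2·4) − β²/(2·1) + const.
Setting the derivative to zero: Σxᵢ(yᵢ − βxᵢ)/4 − β/1 = 0, so β = Σxᵢyᵢ / (Σxᵢ² + σ²/τ²).
Σxᵢyᵢ = 5·6 + 2·(-1) + 6·7 + 6·5 + 6·9 = 154; Σxᵢ² = 137; σ²/τ² = 4.
β̂_MAP = 154 / (137 + 4) = 154/141 ≈ 1.092.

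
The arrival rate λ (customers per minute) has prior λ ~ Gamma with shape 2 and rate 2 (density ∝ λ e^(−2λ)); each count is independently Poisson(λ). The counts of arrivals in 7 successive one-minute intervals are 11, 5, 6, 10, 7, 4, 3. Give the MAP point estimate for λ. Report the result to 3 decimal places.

Σxᵢ = 11+5+6+10+7+4+3 = 46, with n = 7.
Posterior ∝ λe^(−2λ) · λ^46e^(−7λ) = λ^47e^(−9λ), i.e. Gamma(shape=48, rate=9).
The mode of a Gamma(a, b) with a ≥ 1 (shape–rate) is (a−1)/b = 47/9 ≈ 5.222.

λ̂_MAP = 5.222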